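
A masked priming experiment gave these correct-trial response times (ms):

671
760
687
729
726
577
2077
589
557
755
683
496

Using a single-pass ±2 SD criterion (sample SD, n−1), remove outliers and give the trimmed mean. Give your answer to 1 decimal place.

n = 12, ΣRT = 9307, M = 775.583
Σ(x−M)² = 1926530.92; s = √(1926530.92/11) = 418.496
Cutoffs: 775.583 ± 2·418.496 → [-61.4, 1612.6]
Outside: 2077 → excluded.
Retained (n=11): Σ = 7230, mean = 7230/11 = 657.273

657.3 ms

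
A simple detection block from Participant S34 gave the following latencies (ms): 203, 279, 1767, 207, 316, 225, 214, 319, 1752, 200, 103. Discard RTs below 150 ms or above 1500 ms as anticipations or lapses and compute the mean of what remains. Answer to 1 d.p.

Excluded: 103, 1752, 1767
Retained (n=8): Σ = 1963
Mean = 1963/8 = 245.3750

245.4 ms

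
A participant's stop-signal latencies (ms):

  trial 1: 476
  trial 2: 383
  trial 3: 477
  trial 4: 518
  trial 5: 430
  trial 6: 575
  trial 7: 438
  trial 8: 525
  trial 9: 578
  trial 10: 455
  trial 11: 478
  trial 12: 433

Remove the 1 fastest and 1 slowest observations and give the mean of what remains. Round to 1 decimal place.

480.5 ms

Sorted: 383, 430, 433, 438, 455, 476, 477, 478, 518, 525, 575, 578
Drop lowest 1 (383) and highest 1 (578)
Remaining (n=10): Σ = 4805, mean = 4805/10 = 480.500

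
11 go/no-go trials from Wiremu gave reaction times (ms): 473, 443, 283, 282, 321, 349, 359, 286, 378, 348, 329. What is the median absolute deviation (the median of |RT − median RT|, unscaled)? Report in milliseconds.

30 ms

Sorted: 282, 283, 286, 321, 329, 348, 349, 359, 378, 443, 473 → median = 348
|x − 348|: 125, 95, 65, 66, 27, 1, 11, 62, 30, 0, 19
Sorted deviations: 0, 1, 11, 19, 27, 30, 62, 65, 66, 95, 125 → MAD = 30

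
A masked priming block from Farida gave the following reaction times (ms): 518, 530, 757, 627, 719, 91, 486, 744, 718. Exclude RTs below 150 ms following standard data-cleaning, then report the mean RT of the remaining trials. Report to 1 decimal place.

Excluded: 91
Retained (n=8): Σ = 5099
Mean = 5099/8 = 637.3750

637.4 ms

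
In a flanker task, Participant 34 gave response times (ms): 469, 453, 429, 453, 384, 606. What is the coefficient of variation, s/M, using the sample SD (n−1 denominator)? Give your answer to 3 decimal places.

n = 6, Σ = 2794, M = 465.6667
Σ(x−M)² = 28039.333; s = √(28039.333/5) = 74.8857
CV = 74.8857 / 465.6667 = 0.16081

0.161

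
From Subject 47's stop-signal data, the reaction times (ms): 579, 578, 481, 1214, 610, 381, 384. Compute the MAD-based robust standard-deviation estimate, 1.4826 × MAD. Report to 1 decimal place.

Sorted: 381, 384, 481, 578, 579, 610, 1214 → median = 578
|x − 578| sorted: 0, 1, 32, 97, 194, 197, 636 → MAD = 97
Robust SD ≈ 1.4826 × 97 = 143.812

143.8 ms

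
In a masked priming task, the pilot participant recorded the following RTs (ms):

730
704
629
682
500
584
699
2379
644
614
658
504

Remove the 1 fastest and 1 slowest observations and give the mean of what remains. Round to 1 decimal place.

644.8 ms

Sorted: 500, 504, 584, 614, 629, 644, 658, 682, 699, 704, 730, 2379
Drop lowest 1 (500) and highest 1 (2379)
Remaining (n=10): Σ = 6448, mean = 6448/10 = 644.800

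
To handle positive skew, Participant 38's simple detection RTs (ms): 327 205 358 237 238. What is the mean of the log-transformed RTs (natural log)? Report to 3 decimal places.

5.587

ln(RT): 5.7900, 5.3230, 5.8805, 5.4681, 5.4723
Σ ln(RT) = 27.9338
Mean = 27.9338/5 = 5.58677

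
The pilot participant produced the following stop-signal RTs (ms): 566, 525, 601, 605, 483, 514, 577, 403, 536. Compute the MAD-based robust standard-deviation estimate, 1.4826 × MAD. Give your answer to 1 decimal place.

60.8 ms

Sorted: 403, 483, 514, 525, 536, 566, 577, 601, 605 → median = 536
|x − 536| sorted: 0, 11, 22, 30, 41, 53, 65, 69, 133 → MAD = 41
Robust SD ≈ 1.4826 × 41 = 60.787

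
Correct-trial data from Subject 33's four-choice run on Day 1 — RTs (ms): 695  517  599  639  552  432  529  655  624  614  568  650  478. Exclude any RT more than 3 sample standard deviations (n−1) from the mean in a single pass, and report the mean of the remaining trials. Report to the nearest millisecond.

n = 13, ΣRT = 7552, M = 580.923
Σ(x−M)² = 70478.92; s = √(70478.92/12) = 76.637
Cutoffs: 580.923 ± 3·76.637 → [351.0, 810.8]
No RTs fall outside the cutoffs; all 13 retained. Mean = 7552/13 = 580.923

581 ms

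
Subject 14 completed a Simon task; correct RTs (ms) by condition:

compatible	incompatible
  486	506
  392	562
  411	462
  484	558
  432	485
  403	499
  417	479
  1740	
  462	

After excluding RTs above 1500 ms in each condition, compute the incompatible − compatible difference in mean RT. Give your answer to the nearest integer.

71 ms

compatible: exclude 1740
M(compatible) = 3487/8 = 435.875
M(incompatible) = 3551/7 = 507.286
Difference = 507.286 − 435.875 = 71.411 ms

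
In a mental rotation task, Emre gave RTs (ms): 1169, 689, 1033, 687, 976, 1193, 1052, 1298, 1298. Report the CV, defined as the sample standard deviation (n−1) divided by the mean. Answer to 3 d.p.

n = 9, Σ = 9395, M = 1043.8889
Σ(x−M)² = 425140.889; s = √(425140.889/8) = 230.5268
CV = 230.5268 / 1043.8889 = 0.22083

0.221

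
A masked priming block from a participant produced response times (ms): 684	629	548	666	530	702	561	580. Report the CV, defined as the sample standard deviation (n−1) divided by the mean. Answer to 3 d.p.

0.109

n = 8, Σ = 4900, M = 612.5000
Σ(x−M)² = 30932.000; s = √(30932.000/7) = 66.4745
CV = 66.4745 / 612.5000 = 0.10853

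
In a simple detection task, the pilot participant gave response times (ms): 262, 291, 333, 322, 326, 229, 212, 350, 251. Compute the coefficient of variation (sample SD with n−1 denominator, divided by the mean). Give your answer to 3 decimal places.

0.174

n = 9, Σ = 2576, M = 286.2222
Σ(x−M)² = 19751.556; s = √(19751.556/8) = 49.6885
CV = 49.6885 / 286.2222 = 0.17360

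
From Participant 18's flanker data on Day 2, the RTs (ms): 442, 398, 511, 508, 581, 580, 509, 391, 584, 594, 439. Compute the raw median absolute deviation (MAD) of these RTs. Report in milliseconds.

71 ms

Sorted: 391, 398, 439, 442, 508, 509, 511, 580, 581, 584, 594 → median = 509
|x − 509|: 67, 111, 2, 1, 72, 71, 0, 118, 75, 85, 70
Sorted deviations: 0, 1, 2, 67, 70, 71, 72, 75, 85, 111, 118 → MAD = 71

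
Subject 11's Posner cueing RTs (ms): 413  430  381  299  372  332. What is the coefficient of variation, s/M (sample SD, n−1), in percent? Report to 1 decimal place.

n = 6, Σ = 2227, M = 371.1667
Σ(x−M)² = 12050.833; s = √(12050.833/5) = 49.0934
CV = 49.0934 / 371.1667 = 0.13227 = 13.227%

13.2%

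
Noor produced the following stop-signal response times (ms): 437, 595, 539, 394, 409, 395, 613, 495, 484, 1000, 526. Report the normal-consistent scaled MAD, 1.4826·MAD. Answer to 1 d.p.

127.5 ms

Sorted: 394, 395, 409, 437, 484, 495, 526, 539, 595, 613, 1000 → median = 495
|x − 495| sorted: 0, 11, 31, 44, 58, 86, 100, 100, 101, 118, 505 → MAD = 86
Robust SD ≈ 1.4826 × 86 = 127.504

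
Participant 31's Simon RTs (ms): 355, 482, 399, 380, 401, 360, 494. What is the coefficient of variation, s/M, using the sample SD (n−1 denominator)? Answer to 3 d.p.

0.137

n = 7, Σ = 2871, M = 410.1429
Σ(x−M)² = 18866.857; s = √(18866.857/6) = 56.0756
CV = 56.0756 / 410.1429 = 0.13672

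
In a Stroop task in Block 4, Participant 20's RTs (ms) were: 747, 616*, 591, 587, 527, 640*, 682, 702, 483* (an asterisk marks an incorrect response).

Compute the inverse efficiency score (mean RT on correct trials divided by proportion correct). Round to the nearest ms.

959 ms

Correct trials (n=6): 747, 591, 587, 527, 682, 702
Mean correct RT = 3836/6 = 639.3333 ms
Proportion correct = 6/9
IES = 639.3333 / (6/9) = 959.000 ms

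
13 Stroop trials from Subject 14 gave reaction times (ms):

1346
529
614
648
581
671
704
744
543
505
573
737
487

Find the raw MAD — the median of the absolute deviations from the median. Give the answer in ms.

85 ms

Sorted: 487, 505, 529, 543, 573, 581, 614, 648, 671, 704, 737, 744, 1346 → median = 614
|x − 614|: 732, 85, 0, 34, 33, 57, 90, 130, 71, 109, 41, 123, 127
Sorted deviations: 0, 33, 34, 41, 57, 71, 85, 90, 109, 123, 127, 130, 732 → MAD = 85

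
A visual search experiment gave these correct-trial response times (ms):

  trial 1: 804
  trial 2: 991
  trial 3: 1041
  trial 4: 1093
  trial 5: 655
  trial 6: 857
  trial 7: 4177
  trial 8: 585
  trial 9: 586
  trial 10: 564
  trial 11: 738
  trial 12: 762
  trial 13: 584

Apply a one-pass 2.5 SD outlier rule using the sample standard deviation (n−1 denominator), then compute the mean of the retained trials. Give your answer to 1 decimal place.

771.7 ms

n = 13, ΣRT = 13437, M = 1033.615
Σ(x−M)² = 11099001.08; s = √(11099001.08/12) = 961.726
Cutoffs: 1033.615 ± 2.5·961.726 → [-1370.7, 3437.9]
Outside: 4177 → excluded.
Retained (n=12): Σ = 9260, mean = 9260/12 = 771.667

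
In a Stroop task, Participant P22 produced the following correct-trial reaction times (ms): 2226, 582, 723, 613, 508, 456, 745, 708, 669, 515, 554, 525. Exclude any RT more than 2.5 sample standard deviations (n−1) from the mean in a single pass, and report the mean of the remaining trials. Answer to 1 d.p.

n = 12, ΣRT = 8824, M = 735.333
Σ(x−M)² = 2521332.67; s = √(2521332.67/11) = 478.761
Cutoffs: 735.333 ± 2.5·478.761 → [-461.6, 1932.2]
Outside: 2226 → excluded.
Retained (n=11): Σ = 6598, mean = 6598/11 = 599.818

599.8 ms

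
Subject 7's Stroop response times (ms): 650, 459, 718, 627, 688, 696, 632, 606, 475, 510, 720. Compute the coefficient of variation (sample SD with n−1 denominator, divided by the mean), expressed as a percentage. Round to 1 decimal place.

15.4%

n = 11, Σ = 6781, M = 616.4545
Σ(x−M)² = 90200.727; s = √(90200.727/10) = 94.9741
CV = 94.9741 / 616.4545 = 0.15406 = 15.406%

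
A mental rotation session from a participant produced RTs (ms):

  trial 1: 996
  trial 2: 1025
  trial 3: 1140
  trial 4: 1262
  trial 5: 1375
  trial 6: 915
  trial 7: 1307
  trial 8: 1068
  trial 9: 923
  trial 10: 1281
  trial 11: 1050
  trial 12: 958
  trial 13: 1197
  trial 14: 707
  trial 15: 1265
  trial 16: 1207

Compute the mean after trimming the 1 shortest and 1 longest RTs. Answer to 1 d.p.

Sorted: 707, 915, 923, 958, 996, 1025, 1050, 1068, 1140, 1197, 1207, 1262, 1265, 1281, 1307, 1375
Drop lowest 1 (707) and highest 1 (1375)
Remaining (n=14): Σ = 15594, mean = 15594/14 = 1113.857

1113.9 ms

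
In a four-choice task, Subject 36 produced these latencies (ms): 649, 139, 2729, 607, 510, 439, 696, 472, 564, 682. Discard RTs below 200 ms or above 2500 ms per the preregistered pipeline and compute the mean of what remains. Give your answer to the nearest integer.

577 ms

Excluded: 139, 2729
Retained (n=8): Σ = 4619
Mean = 4619/8 = 577.3750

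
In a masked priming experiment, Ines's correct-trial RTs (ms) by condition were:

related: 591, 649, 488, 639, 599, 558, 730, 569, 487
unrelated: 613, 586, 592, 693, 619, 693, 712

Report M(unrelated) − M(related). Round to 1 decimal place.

54.0 ms

M(related) = 5310/9 = 590.000
M(unrelated) = 4508/7 = 644.000
Difference = 644.000 − 590.000 = 54.000 ms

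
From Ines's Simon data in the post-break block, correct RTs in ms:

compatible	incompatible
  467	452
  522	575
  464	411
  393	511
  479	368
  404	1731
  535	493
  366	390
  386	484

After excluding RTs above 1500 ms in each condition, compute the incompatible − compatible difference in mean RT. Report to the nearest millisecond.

incompatible: exclude 1731
M(compatible) = 4016/9 = 446.222
M(incompatible) = 3684/8 = 460.500
Difference = 460.500 − 446.222 = 14.278 ms

14 ms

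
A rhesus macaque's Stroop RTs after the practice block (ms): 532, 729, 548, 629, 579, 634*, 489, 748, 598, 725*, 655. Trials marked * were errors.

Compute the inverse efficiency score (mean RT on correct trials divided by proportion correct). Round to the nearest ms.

Correct trials (n=9): 532, 729, 548, 629, 579, 489, 748, 598, 655
Mean correct RT = 5507/9 = 611.8889 ms
Proportion correct = 9/11
IES = 611.8889 / (9/11) = 747.864 ms

748 ms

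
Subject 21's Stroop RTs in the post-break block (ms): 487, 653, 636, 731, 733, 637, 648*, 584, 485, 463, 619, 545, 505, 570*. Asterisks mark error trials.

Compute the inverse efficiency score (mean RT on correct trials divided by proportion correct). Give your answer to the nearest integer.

688 ms

Correct trials (n=12): 487, 653, 636, 731, 733, 637, 584, 485, 463, 619, 545, 505
Mean correct RT = 7078/12 = 589.8333 ms
Proportion correct = 12/14
IES = 589.8333 / (12/14) = 688.139 ms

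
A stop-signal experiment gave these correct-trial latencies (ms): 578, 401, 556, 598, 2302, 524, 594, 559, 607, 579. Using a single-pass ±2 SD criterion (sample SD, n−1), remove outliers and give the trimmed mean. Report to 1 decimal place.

555.1 ms

n = 10, ΣRT = 7298, M = 729.800
Σ(x−M)² = 2778331.60; s = √(2778331.60/9) = 555.611
Cutoffs: 729.800 ± 2·555.611 → [-381.4, 1841.0]
Outside: 2302 → excluded.
Retained (n=9): Σ = 4996, mean = 4996/9 = 555.111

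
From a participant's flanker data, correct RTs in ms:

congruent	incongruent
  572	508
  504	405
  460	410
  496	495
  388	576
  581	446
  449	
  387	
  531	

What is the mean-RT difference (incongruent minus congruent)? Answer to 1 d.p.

-12.0 ms

M(congruent) = 4368/9 = 485.333
M(incongruent) = 2840/6 = 473.333
Difference = 473.333 − 485.333 = -12.000 ms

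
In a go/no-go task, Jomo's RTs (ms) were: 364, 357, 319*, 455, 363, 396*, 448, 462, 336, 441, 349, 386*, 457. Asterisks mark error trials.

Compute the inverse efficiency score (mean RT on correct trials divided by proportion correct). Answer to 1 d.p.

Correct trials (n=10): 364, 357, 455, 363, 448, 462, 336, 441, 349, 457
Mean correct RT = 4032/10 = 403.2000 ms
Proportion correct = 10/13
IES = 403.2000 / (10/13) = 524.160 ms

524.2 ms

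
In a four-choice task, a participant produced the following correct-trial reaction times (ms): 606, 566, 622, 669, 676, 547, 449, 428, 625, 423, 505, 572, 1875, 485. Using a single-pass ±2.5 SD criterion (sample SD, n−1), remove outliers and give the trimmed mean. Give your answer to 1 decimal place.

n = 14, ΣRT = 9048, M = 646.286
Σ(x−M)² = 1718026.86; s = √(1718026.86/13) = 363.533
Cutoffs: 646.286 ± 2.5·363.533 → [-262.5, 1555.1]
Outside: 1875 → excluded.
Retained (n=13): Σ = 7173, mean = 7173/13 = 551.769

551.8 ms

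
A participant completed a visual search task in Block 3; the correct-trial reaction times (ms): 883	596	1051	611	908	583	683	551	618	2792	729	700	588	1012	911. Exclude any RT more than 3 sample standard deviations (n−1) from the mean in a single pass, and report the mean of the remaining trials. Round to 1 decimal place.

744.6 ms

n = 15, ΣRT = 13216, M = 881.067
Σ(x−M)² = 4301530.93; s = √(4301530.93/14) = 554.303
Cutoffs: 881.067 ± 3·554.303 → [-781.8, 2544.0]
Outside: 2792 → excluded.
Retained (n=14): Σ = 10424, mean = 10424/14 = 744.571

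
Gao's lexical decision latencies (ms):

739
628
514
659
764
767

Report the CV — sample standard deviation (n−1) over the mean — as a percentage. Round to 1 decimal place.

n = 6, Σ = 4071, M = 678.5000
Σ(x−M)² = 48793.500; s = √(48793.500/5) = 98.7861
CV = 98.7861 / 678.5000 = 0.14559 = 14.559%

14.6%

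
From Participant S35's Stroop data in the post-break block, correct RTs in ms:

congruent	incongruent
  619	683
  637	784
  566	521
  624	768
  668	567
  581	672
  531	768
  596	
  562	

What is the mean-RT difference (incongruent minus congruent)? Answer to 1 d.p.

82.2 ms

M(congruent) = 5384/9 = 598.222
M(incongruent) = 4763/7 = 680.429
Difference = 680.429 − 598.222 = 82.206 ms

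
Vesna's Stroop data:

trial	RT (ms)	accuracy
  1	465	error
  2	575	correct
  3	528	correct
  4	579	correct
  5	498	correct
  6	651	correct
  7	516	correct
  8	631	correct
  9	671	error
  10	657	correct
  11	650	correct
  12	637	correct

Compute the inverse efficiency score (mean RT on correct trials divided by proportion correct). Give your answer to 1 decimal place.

Correct trials (n=10): 575, 528, 579, 498, 651, 516, 631, 657, 650, 637
Mean correct RT = 5922/10 = 592.2000 ms
Proportion correct = 10/12
IES = 592.2000 / (10/12) = 710.640 ms

710.6 ms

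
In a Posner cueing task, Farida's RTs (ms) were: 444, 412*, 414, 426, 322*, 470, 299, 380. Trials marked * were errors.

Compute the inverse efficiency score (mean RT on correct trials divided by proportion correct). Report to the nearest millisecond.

541 ms

Correct trials (n=6): 444, 414, 426, 470, 299, 380
Mean correct RT = 2433/6 = 405.5000 ms
Proportion correct = 6/8
IES = 405.5000 / (6/8) = 540.667 ms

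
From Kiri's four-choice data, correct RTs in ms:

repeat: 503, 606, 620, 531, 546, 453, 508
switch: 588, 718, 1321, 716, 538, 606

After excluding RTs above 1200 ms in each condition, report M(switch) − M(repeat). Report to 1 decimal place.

switch: exclude 1321
M(repeat) = 3767/7 = 538.143
M(switch) = 3166/5 = 633.200
Difference = 633.200 − 538.143 = 95.057 ms

95.1 ms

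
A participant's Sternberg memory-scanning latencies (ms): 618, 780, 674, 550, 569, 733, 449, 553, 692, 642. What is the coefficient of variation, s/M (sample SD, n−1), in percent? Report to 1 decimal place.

n = 10, Σ = 6260, M = 626.0000
Σ(x−M)² = 87828.000; s = √(87828.000/9) = 98.7860
CV = 98.7860 / 626.0000 = 0.15781 = 15.781%

15.8%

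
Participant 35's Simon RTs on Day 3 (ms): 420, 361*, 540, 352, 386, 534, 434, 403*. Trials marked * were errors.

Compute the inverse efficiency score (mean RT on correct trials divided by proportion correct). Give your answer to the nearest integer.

592 ms

Correct trials (n=6): 420, 540, 352, 386, 534, 434
Mean correct RT = 2666/6 = 444.3333 ms
Proportion correct = 6/8
IES = 444.3333 / (6/8) = 592.444 ms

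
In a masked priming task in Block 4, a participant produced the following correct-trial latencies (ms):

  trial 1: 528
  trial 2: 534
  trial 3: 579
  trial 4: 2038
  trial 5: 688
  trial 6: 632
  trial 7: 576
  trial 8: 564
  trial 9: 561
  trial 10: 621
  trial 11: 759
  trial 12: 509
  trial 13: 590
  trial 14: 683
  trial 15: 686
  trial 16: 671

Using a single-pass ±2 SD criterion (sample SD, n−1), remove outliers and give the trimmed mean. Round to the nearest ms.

n = 16, ΣRT = 11219, M = 701.188
Σ(x−M)² = 1979592.44; s = √(1979592.44/15) = 363.281
Cutoffs: 701.188 ± 2·363.281 → [-25.4, 1427.7]
Outside: 2038 → excluded.
Retained (n=15): Σ = 9181, mean = 9181/15 = 612.067

612 ms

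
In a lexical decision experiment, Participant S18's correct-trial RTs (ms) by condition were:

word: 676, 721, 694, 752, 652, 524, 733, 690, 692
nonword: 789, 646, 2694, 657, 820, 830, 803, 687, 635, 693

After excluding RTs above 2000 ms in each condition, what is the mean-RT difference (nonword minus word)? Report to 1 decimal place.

47.3 ms

nonword: exclude 2694
M(word) = 6134/9 = 681.556
M(nonword) = 6560/9 = 728.889
Difference = 728.889 − 681.556 = 47.333 ms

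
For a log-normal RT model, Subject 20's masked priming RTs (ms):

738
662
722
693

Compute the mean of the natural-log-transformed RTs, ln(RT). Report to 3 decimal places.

ln(RT): 6.6039, 6.4953, 6.5820, 6.5410
Σ ln(RT) = 26.2223
Mean = 26.2223/4 = 6.55557

6.556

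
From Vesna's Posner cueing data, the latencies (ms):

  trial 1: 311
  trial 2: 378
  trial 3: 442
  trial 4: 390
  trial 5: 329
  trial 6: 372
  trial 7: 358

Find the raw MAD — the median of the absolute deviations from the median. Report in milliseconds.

Sorted: 311, 329, 358, 372, 378, 390, 442 → median = 372
|x − 372|: 61, 6, 70, 18, 43, 0, 14
Sorted deviations: 0, 6, 14, 18, 43, 61, 70 → MAD = 18

18 ms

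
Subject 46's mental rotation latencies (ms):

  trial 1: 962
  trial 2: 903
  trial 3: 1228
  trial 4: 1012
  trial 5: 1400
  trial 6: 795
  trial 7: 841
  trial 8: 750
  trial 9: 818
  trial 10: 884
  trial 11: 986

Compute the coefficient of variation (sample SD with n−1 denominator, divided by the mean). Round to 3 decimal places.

0.204

n = 11, Σ = 10579, M = 961.7273
Σ(x−M)² = 383450.182; s = √(383450.182/10) = 195.8188
CV = 195.8188 / 961.7273 = 0.20361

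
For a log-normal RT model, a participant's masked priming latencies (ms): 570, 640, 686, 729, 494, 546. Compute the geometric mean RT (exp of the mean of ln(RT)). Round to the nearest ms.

605 ms

ln(RT): 6.3456, 6.4615, 6.5309, 6.5917, 6.2025, 6.3026
Mean ln(RT) = 38.4348/6 = 6.40580
Geometric mean = exp(6.40580) = 605.35 ms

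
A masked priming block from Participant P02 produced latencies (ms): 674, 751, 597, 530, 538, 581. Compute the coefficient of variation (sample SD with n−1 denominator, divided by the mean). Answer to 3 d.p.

n = 6, Σ = 3671, M = 611.8333
Σ(x−M)² = 36550.833; s = √(36550.833/5) = 85.4995
CV = 85.4995 / 611.8333 = 0.13974

0.140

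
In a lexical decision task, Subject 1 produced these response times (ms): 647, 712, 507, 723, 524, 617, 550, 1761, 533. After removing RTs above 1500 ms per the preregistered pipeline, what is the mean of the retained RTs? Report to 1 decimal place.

Excluded: 1761
Retained (n=8): Σ = 4813
Mean = 4813/8 = 601.6250

601.6 ms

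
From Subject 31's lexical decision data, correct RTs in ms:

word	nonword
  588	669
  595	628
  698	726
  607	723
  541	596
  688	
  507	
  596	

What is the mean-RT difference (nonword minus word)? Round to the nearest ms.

M(word) = 4820/8 = 602.500
M(nonword) = 3342/5 = 668.400
Difference = 668.400 − 602.500 = 65.900 ms

66 ms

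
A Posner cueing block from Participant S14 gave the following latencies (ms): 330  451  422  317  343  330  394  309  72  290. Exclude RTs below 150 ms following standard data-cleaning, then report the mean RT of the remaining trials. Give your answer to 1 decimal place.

354.0 ms

Excluded: 72
Retained (n=9): Σ = 3186
Mean = 3186/9 = 354.0000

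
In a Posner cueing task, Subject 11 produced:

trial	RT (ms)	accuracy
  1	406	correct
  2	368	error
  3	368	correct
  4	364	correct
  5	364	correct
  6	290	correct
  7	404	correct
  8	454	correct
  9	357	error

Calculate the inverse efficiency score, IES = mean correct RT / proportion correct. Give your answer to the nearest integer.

487 ms

Correct trials (n=7): 406, 368, 364, 364, 290, 404, 454
Mean correct RT = 2650/7 = 378.5714 ms
Proportion correct = 7/9
IES = 378.5714 / (7/9) = 486.735 ms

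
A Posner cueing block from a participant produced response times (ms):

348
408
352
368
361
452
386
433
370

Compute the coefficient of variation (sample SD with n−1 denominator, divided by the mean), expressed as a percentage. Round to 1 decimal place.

n = 9, Σ = 3478, M = 386.4444
Σ(x−M)² = 10852.222; s = √(10852.222/8) = 36.8311
CV = 36.8311 / 386.4444 = 0.09531 = 9.531%

9.5%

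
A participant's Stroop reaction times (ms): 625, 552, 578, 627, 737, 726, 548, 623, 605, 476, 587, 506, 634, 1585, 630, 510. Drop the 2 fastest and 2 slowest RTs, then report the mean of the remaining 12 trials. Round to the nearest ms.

Sorted: 476, 506, 510, 548, 552, 578, 587, 605, 623, 625, 627, 630, 634, 726, 737, 1585
Drop lowest 2 (476, 506) and highest 2 (737, 1585)
Remaining (n=12): Σ = 7245, mean = 7245/12 = 603.750

604 ms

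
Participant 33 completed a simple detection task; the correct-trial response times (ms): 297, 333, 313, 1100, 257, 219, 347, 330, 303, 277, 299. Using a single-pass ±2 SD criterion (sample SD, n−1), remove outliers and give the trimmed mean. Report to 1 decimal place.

n = 11, ΣRT = 4075, M = 370.455
Σ(x−M)² = 598722.73; s = √(598722.73/10) = 244.688
Cutoffs: 370.455 ± 2·244.688 → [-118.9, 859.8]
Outside: 1100 → excluded.
Retained (n=10): Σ = 2975, mean = 2975/10 = 297.500

297.5 ms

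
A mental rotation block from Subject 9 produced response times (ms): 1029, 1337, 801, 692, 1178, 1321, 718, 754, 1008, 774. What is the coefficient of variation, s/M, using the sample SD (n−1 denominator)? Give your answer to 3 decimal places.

0.259

n = 10, Σ = 9612, M = 961.2000
Σ(x−M)² = 559725.600; s = √(559725.600/9) = 249.3827
CV = 249.3827 / 961.2000 = 0.25945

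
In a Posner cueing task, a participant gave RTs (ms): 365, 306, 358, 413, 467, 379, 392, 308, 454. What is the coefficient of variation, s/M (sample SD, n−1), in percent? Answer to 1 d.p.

n = 9, Σ = 3442, M = 382.4444
Σ(x−M)² = 25594.222; s = √(25594.222/8) = 56.5622
CV = 56.5622 / 382.4444 = 0.14790 = 14.790%

14.8%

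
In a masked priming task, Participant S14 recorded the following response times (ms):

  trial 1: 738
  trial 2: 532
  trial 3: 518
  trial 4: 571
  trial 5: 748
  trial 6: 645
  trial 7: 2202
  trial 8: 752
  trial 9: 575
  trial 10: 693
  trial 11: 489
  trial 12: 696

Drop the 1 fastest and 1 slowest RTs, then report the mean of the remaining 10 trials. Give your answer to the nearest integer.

647 ms

Sorted: 489, 518, 532, 571, 575, 645, 693, 696, 738, 748, 752, 2202
Drop lowest 1 (489) and highest 1 (2202)
Remaining (n=10): Σ = 6468, mean = 6468/10 = 646.800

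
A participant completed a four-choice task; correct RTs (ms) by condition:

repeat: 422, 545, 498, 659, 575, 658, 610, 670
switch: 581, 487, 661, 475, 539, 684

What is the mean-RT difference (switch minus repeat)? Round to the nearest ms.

M(repeat) = 4637/8 = 579.625
M(switch) = 3427/6 = 571.167
Difference = 571.167 − 579.625 = -8.458 ms

-8 ms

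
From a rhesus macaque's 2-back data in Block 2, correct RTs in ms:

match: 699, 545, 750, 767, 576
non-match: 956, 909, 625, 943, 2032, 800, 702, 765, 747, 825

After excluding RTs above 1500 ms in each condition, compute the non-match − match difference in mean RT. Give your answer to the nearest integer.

141 ms

non-match: exclude 2032
M(match) = 3337/5 = 667.400
M(non-match) = 7272/9 = 808.000
Difference = 808.000 − 667.400 = 140.600 ms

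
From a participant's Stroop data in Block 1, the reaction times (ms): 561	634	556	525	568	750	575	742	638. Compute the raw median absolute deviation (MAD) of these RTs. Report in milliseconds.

50 ms

Sorted: 525, 556, 561, 568, 575, 634, 638, 742, 750 → median = 575
|x − 575|: 14, 59, 19, 50, 7, 175, 0, 167, 63
Sorted deviations: 0, 7, 14, 19, 50, 59, 63, 167, 175 → MAD = 50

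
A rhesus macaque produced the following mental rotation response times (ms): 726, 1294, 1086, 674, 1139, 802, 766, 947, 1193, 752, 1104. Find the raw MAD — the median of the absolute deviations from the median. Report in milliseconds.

Sorted: 674, 726, 752, 766, 802, 947, 1086, 1104, 1139, 1193, 1294 → median = 947
|x − 947|: 221, 347, 139, 273, 192, 145, 181, 0, 246, 195, 157
Sorted deviations: 0, 139, 145, 157, 181, 192, 195, 221, 246, 273, 347 → MAD = 192

192 ms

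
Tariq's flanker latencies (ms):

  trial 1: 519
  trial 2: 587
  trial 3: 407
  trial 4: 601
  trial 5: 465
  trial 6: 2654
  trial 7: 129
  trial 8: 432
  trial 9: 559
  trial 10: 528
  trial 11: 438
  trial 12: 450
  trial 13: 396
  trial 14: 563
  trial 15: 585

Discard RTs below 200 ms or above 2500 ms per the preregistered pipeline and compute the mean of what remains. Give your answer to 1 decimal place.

Excluded: 129, 2654
Retained (n=13): Σ = 6530
Mean = 6530/13 = 502.3077

502.3 ms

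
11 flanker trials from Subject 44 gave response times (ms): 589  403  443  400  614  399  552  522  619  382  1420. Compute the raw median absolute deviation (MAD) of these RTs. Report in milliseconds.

Sorted: 382, 399, 400, 403, 443, 522, 552, 589, 614, 619, 1420 → median = 522
|x − 522|: 67, 119, 79, 122, 92, 123, 30, 0, 97, 140, 898
Sorted deviations: 0, 30, 67, 79, 92, 97, 119, 122, 123, 140, 898 → MAD = 97

97 ms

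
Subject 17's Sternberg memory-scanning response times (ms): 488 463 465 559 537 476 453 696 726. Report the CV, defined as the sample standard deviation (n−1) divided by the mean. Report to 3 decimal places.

n = 9, Σ = 4863, M = 540.3333
Σ(x−M)² = 85224.000; s = √(85224.000/8) = 103.2134
CV = 103.2134 / 540.3333 = 0.19102

0.191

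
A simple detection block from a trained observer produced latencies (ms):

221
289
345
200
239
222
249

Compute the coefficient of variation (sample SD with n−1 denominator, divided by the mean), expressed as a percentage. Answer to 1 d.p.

19.7%

n = 7, Σ = 1765, M = 252.1429
Σ(x−M)² = 14760.857; s = √(14760.857/6) = 49.5998
CV = 49.5998 / 252.1429 = 0.19671 = 19.671%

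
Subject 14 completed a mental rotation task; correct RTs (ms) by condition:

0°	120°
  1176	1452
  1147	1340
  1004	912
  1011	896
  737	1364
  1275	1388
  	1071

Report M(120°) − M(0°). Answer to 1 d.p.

145.0 ms

M(0°) = 6350/6 = 1058.333
M(120°) = 8423/7 = 1203.286
Difference = 1203.286 − 1058.333 = 144.952 ms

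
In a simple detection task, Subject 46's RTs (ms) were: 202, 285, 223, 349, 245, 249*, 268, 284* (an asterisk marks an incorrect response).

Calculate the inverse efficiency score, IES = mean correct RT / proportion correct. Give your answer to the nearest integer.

349 ms

Correct trials (n=6): 202, 285, 223, 349, 245, 268
Mean correct RT = 1572/6 = 262.0000 ms
Proportion correct = 6/8
IES = 262.0000 / (6/8) = 349.333 ms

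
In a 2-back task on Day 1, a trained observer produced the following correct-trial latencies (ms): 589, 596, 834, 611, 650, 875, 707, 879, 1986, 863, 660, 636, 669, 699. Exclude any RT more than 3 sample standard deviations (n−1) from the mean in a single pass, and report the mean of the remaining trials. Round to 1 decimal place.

712.9 ms

n = 14, ΣRT = 11254, M = 803.857
Σ(x−M)² = 1650243.71; s = √(1650243.71/13) = 356.289
Cutoffs: 803.857 ± 3·356.289 → [-265.0, 1872.7]
Outside: 1986 → excluded.
Retained (n=13): Σ = 9268, mean = 9268/13 = 712.923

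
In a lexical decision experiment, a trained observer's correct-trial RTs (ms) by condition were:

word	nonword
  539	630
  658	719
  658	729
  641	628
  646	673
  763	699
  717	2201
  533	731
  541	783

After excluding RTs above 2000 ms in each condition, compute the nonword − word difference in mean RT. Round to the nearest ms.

nonword: exclude 2201
M(word) = 5696/9 = 632.889
M(nonword) = 5592/8 = 699.000
Difference = 699.000 − 632.889 = 66.111 ms

66 ms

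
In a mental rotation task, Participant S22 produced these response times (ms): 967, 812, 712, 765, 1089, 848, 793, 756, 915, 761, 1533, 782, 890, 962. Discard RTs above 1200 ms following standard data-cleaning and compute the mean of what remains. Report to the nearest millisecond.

850 ms

Excluded: 1533
Retained (n=13): Σ = 11052
Mean = 11052/13 = 850.1538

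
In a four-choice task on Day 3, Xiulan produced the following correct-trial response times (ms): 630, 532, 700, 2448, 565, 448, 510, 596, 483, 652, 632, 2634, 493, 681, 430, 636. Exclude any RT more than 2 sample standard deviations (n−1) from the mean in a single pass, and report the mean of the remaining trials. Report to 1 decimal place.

n = 16, ΣRT = 13070, M = 816.875
Σ(x−M)² = 6913295.75; s = √(6913295.75/15) = 678.886
Cutoffs: 816.875 ± 2·678.886 → [-540.9, 2174.6]
Outside: 2448, 2634 → excluded.
Retained (n=14): Σ = 7988, mean = 7988/14 = 570.571

570.6 ms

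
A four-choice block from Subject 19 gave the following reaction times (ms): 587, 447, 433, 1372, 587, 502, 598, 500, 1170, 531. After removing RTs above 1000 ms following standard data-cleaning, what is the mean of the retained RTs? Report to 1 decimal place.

523.1 ms

Excluded: 1170, 1372
Retained (n=8): Σ = 4185
Mean = 4185/8 = 523.1250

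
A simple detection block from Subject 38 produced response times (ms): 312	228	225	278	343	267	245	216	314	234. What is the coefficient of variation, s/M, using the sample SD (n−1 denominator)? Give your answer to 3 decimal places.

n = 10, Σ = 2662, M = 266.2000
Σ(x−M)² = 17583.600; s = √(17583.600/9) = 44.2011
CV = 44.2011 / 266.2000 = 0.16604

0.166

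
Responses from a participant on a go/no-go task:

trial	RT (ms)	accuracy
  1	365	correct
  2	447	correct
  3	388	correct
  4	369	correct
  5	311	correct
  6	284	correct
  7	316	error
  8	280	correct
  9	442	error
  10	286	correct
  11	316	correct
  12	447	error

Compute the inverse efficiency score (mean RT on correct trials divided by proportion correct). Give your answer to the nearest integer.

451 ms

Correct trials (n=9): 365, 447, 388, 369, 311, 284, 280, 286, 316
Mean correct RT = 3046/9 = 338.4444 ms
Proportion correct = 9/12
IES = 338.4444 / (9/12) = 451.259 ms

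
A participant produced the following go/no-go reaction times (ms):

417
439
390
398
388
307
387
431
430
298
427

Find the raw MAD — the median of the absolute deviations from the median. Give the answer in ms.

29 ms

Sorted: 298, 307, 387, 388, 390, 398, 417, 427, 430, 431, 439 → median = 398
|x − 398|: 19, 41, 8, 0, 10, 91, 11, 33, 32, 100, 29
Sorted deviations: 0, 8, 10, 11, 19, 29, 32, 33, 41, 91, 100 → MAD = 29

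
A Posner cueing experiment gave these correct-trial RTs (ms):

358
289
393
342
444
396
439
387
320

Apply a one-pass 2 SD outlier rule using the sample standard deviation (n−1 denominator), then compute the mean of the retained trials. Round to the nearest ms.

n = 9, ΣRT = 3368, M = 374.222
Σ(x−M)² = 21559.56; s = √(21559.56/8) = 51.913
Cutoffs: 374.222 ± 2·51.913 → [270.4, 478.0]
No RTs fall outside the cutoffs; all 9 retained. Mean = 3368/9 = 374.222

374 ms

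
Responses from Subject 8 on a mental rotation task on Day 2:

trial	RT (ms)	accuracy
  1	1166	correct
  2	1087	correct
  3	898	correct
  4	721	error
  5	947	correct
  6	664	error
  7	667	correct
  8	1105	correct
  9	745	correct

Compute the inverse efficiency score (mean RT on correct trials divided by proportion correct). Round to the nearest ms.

Correct trials (n=7): 1166, 1087, 898, 947, 667, 1105, 745
Mean correct RT = 6615/7 = 945.0000 ms
Proportion correct = 7/9
IES = 945.0000 / (7/9) = 1215.000 ms

1215 ms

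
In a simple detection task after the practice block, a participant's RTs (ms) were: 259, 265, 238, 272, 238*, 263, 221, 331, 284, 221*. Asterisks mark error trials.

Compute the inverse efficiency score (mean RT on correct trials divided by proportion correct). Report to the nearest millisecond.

Correct trials (n=8): 259, 265, 238, 272, 263, 221, 331, 284
Mean correct RT = 2133/8 = 266.6250 ms
Proportion correct = 8/10
IES = 266.6250 / (8/10) = 333.281 ms

333 ms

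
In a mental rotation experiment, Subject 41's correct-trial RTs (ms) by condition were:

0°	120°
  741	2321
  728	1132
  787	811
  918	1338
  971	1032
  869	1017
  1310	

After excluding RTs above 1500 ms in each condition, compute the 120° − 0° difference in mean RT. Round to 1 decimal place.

162.6 ms

120°: exclude 2321
M(0°) = 6324/7 = 903.429
M(120°) = 5330/5 = 1066.000
Difference = 1066.000 − 903.429 = 162.571 ms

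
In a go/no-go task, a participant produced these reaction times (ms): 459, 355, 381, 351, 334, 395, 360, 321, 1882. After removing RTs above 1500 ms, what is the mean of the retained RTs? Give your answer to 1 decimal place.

369.5 ms

Excluded: 1882
Retained (n=8): Σ = 2956
Mean = 2956/8 = 369.5000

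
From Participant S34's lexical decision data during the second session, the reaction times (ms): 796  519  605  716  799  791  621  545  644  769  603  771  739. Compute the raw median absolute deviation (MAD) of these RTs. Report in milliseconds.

80 ms

Sorted: 519, 545, 603, 605, 621, 644, 716, 739, 769, 771, 791, 796, 799 → median = 716
|x − 716|: 80, 197, 111, 0, 83, 75, 95, 171, 72, 53, 113, 55, 23
Sorted deviations: 0, 23, 53, 55, 72, 75, 80, 83, 95, 111, 113, 171, 197 → MAD = 80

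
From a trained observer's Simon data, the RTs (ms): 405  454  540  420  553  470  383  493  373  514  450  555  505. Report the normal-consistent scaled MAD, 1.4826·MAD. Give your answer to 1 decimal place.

74.1 ms

Sorted: 373, 383, 405, 420, 450, 454, 470, 493, 505, 514, 540, 553, 555 → median = 470
|x − 470| sorted: 0, 16, 20, 23, 35, 44, 50, 65, 70, 83, 85, 87, 97 → MAD = 50
Robust SD ≈ 1.4826 × 50 = 74.130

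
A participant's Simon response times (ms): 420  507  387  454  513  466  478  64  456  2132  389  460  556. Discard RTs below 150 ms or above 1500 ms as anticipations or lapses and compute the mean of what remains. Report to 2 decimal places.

Excluded: 64, 2132
Retained (n=11): Σ = 5086
Mean = 5086/11 = 462.3636

462.36 ms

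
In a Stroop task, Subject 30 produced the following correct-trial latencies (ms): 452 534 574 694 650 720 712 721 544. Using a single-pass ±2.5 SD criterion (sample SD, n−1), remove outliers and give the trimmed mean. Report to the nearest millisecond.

622 ms

n = 9, ΣRT = 5601, M = 622.333
Σ(x−M)² = 78504.00; s = √(78504.00/8) = 99.061
Cutoffs: 622.333 ± 2.5·99.061 → [374.7, 870.0]
No RTs fall outside the cutoffs; all 9 retained. Mean = 5601/9 = 622.333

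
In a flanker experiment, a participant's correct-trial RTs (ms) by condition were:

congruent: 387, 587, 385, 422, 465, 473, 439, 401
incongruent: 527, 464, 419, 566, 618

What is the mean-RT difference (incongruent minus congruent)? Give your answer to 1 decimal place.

73.9 ms

M(congruent) = 3559/8 = 444.875
M(incongruent) = 2594/5 = 518.800
Difference = 518.800 − 444.875 = 73.925 ms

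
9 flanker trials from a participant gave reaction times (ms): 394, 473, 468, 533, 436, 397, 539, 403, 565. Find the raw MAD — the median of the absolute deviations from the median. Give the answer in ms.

Sorted: 394, 397, 403, 436, 468, 473, 533, 539, 565 → median = 468
|x − 468|: 74, 5, 0, 65, 32, 71, 71, 65, 97
Sorted deviations: 0, 5, 32, 65, 65, 71, 71, 74, 97 → MAD = 65

65 ms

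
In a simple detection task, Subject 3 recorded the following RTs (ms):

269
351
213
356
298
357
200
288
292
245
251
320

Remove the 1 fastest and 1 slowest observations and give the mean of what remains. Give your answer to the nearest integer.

Sorted: 200, 213, 245, 251, 269, 288, 292, 298, 320, 351, 356, 357
Drop lowest 1 (200) and highest 1 (357)
Remaining (n=10): Σ = 2883, mean = 2883/10 = 288.300

288 ms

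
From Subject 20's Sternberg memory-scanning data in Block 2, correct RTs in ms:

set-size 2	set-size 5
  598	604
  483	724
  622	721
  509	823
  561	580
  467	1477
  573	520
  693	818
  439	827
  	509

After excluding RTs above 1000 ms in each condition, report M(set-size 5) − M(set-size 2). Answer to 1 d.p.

set-size 5: exclude 1477
M(set-size 2) = 4945/9 = 549.444
M(set-size 5) = 6126/9 = 680.667
Difference = 680.667 − 549.444 = 131.222 ms

131.2 ms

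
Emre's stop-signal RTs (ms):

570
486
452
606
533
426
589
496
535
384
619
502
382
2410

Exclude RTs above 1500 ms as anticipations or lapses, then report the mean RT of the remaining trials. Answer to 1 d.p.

506.2 ms

Excluded: 2410
Retained (n=13): Σ = 6580
Mean = 6580/13 = 506.1538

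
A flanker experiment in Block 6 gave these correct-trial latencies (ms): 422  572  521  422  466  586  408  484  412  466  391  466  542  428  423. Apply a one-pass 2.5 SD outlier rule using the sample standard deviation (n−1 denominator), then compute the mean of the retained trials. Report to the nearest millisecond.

n = 15, ΣRT = 7009, M = 467.267
Σ(x−M)² = 53806.93; s = √(53806.93/14) = 61.995
Cutoffs: 467.267 ± 2.5·61.995 → [312.3, 622.3]
No RTs fall outside the cutoffs; all 15 retained. Mean = 7009/15 = 467.267

467 ms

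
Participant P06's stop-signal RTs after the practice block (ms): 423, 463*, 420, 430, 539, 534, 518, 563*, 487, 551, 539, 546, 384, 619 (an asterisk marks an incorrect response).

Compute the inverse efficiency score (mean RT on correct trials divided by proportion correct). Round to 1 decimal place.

Correct trials (n=12): 423, 420, 430, 539, 534, 518, 487, 551, 539, 546, 384, 619
Mean correct RT = 5990/12 = 499.1667 ms
Proportion correct = 12/14
IES = 499.1667 / (12/14) = 582.361 ms

582.4 ms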